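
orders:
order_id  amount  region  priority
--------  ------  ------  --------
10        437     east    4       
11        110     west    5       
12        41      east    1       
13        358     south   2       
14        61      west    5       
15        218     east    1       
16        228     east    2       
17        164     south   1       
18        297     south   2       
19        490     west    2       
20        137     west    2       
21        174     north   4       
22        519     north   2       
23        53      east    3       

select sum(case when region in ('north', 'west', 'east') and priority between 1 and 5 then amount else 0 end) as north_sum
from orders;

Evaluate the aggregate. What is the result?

order_id=10: ✓ → 437
order_id=11: ✓ → 110
order_id=12: ✓ → 41
order_id=13: ✗
order_id=14: ✓ → 61
order_id=15: ✓ → 218
order_id=16: ✓ → 228
order_id=17: ✗
order_id=18: ✗
order_id=19: ✓ → 490
order_id=20: ✓ → 137
order_id=21: ✓ → 174
order_id=22: ✓ → 519
order_id=23: ✓ → 53
north_sum = 437 + 110 + 41 + 61 + 218 + 228 + 490 + 137 + 174 + 519 + 53 = 2468

2468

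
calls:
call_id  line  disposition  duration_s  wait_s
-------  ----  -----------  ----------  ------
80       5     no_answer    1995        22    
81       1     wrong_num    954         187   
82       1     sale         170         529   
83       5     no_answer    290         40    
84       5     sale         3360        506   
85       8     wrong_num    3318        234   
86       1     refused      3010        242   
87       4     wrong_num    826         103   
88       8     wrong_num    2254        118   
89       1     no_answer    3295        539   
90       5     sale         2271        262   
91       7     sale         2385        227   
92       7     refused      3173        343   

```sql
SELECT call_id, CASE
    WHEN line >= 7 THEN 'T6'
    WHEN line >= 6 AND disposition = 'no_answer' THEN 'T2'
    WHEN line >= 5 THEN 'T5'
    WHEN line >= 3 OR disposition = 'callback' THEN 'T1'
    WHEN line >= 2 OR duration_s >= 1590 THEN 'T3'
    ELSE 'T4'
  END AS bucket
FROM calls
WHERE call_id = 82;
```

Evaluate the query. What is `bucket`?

T4

call_id = 82: line=1, disposition=sale, duration_s=170, wait_s=529.
line >= 7 → false
line >= 6 AND disposition = 'no_answer' → false
line >= 5 → false
line >= 3 OR disposition = 'callback' → false
line >= 2 OR duration_s >= 1590 → false
No prior WHEN matched → ELSE → T4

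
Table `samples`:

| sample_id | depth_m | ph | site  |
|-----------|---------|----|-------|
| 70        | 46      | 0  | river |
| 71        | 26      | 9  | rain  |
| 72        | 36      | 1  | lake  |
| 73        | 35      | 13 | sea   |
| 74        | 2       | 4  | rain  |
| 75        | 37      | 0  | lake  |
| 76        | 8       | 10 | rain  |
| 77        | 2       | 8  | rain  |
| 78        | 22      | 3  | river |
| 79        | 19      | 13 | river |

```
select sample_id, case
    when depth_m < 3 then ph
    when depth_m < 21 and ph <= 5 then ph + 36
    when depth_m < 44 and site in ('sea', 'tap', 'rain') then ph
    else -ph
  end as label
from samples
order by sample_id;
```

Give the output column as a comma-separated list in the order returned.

0, 9, -1, 13, 4, 0, 10, 8, -3, -13

sample_id=70: ELSE → 0
sample_id=71: depth_m < 44 and site in ('sea', 'tap', 'rain') → 9
sample_id=72: ELSE → -1
sample_id=73: depth_m < 44 and site in ('sea', 'tap', 'rain') → 13
sample_id=74: depth_m < 3 → 4
sample_id=75: ELSE → 0
sample_id=76: depth_m < 44 and site in ('sea', 'tap', 'rain') → 10
sample_id=77: depth_m < 3 → 8
sample_id=78: ELSE → -3
sample_id=79: ELSE → -13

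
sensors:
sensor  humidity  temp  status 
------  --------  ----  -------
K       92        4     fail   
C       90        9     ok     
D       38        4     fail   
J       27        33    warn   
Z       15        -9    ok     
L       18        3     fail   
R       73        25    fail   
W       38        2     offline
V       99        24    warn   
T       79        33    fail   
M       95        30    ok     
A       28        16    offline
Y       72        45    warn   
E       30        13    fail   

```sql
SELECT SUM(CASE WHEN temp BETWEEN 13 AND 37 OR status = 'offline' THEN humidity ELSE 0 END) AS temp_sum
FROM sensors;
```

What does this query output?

sensor=K: ✗
sensor=C: ✗
sensor=D: ✗
sensor=J: ✓ → 27
sensor=Z: ✗
sensor=L: ✗
sensor=R: ✓ → 73
sensor=W: ✓ → 38
sensor=V: ✓ → 99
sensor=T: ✓ → 79
sensor=M: ✓ → 95
sensor=A: ✓ → 28
sensor=Y: ✗
sensor=E: ✓ → 30
temp_sum = 27 + 73 + 38 + 99 + 79 + 95 + 28 + 30 = 469

469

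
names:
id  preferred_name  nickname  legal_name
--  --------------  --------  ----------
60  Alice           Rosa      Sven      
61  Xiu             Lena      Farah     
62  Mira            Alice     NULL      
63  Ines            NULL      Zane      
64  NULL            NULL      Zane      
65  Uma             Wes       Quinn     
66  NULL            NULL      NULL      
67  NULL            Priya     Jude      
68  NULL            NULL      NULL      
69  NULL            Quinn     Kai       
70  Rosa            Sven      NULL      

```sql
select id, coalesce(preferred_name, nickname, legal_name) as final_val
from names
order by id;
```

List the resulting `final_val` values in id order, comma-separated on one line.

Alice, Xiu, Mira, Ines, Zane, Uma, NULL, Priya, NULL, Quinn, Rosa

id=60: preferred_name=Alice → Alice
id=61: preferred_name=Xiu → Xiu
id=62: preferred_name=Mira → Mira
id=63: preferred_name=Ines → Ines
id=64: preferred_name=NULL, nickname=NULL, legal_name=Zane → Zane
id=65: preferred_name=Uma → Uma
id=66: preferred_name=NULL, nickname=NULL, legal_name=NULL (all NULL) → NULL
id=67: preferred_name=NULL, nickname=Priya → Priya
id=68: preferred_name=NULL, nickname=NULL, legal_name=NULL (all NULL) → NULL
id=69: preferred_name=NULL, nickname=Quinn → Quinn
id=70: preferred_name=Rosa → Rosa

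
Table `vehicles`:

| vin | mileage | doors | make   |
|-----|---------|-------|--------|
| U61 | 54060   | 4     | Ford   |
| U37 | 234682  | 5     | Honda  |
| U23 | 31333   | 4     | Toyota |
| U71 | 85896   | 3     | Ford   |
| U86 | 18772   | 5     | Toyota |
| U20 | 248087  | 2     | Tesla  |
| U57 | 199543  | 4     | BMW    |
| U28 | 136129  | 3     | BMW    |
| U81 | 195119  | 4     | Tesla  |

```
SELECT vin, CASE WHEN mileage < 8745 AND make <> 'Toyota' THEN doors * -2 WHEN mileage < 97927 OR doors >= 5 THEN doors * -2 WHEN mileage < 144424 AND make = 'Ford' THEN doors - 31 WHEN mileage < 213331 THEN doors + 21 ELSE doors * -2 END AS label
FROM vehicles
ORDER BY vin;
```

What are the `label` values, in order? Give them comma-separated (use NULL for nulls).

vin=U20: ELSE → -4
vin=U23: mileage < 97927 OR doors >= 5 → -8
vin=U28: mileage < 213331 → 24
vin=U37: mileage < 97927 OR doors >= 5 → -10
vin=U57: mileage < 213331 → 25
vin=U61: mileage < 97927 OR doors >= 5 → -8
vin=U71: mileage < 97927 OR doors >= 5 → -6
vin=U81: mileage < 213331 → 25
vin=U86: mileage < 97927 OR doors >= 5 → -10

-4, -8, 24, -10, 25, -8, -6, 25, -10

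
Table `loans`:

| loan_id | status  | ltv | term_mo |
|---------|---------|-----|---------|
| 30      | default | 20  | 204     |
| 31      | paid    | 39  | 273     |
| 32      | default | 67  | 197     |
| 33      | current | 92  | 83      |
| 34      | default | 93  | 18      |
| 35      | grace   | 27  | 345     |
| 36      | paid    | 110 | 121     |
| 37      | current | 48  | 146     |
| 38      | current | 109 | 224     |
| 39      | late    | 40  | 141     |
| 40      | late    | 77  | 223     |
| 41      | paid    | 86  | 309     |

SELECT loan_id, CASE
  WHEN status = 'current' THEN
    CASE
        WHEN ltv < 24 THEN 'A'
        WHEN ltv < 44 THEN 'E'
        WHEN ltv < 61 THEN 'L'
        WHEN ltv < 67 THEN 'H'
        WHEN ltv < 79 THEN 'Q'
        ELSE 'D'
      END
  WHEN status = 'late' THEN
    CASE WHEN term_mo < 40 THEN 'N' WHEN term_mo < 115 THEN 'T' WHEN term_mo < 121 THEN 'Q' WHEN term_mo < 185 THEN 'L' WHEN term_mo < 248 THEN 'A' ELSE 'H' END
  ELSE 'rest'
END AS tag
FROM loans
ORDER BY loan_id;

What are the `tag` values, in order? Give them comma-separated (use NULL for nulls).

loan_id=30: status='default' → outer ELSE → rest
loan_id=31: status='paid' → outer ELSE → rest
loan_id=32: status='default' → outer ELSE → rest
loan_id=33: status='current' → inner[ELSE] → D
loan_id=34: status='default' → outer ELSE → rest
loan_id=35: status='grace' → outer ELSE → rest
loan_id=36: status='paid' → outer ELSE → rest
loan_id=37: status='current' → inner[ltv < 61] → L
loan_id=38: status='current' → inner[ELSE] → D
loan_id=39: status='late' → inner[term_mo < 185] → L
loan_id=40: status='late' → inner[term_mo < 248] → A
loan_id=41: status='paid' → outer ELSE → rest

rest, rest, rest, D, rest, rest, rest, L, D, L, A, rest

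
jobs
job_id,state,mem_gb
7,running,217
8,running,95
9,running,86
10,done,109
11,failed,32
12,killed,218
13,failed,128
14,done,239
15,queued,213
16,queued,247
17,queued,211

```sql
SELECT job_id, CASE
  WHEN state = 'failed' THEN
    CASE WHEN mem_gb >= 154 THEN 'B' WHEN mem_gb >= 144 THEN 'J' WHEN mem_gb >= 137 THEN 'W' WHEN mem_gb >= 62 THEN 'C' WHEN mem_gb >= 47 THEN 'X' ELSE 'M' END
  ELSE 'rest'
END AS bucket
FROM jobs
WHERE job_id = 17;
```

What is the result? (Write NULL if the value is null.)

job_id = 17: state=queued, mem_gb=211.
state='queued' → outer ELSE → rest

rest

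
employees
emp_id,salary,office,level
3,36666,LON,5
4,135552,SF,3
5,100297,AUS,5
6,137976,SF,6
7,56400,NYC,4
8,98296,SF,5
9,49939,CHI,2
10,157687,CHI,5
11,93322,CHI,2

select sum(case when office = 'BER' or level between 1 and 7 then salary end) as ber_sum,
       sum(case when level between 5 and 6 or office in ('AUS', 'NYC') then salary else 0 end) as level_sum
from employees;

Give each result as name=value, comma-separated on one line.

ber_sum=866135, level_sum=587322

[ber_sum: office = 'BER' or level between 1 and 7]
emp_id=3: ✓ → 36666
emp_id=4: ✓ → 135552
emp_id=5: ✓ → 100297
emp_id=6: ✓ → 137976
emp_id=7: ✓ → 56400
emp_id=8: ✓ → 98296
emp_id=9: ✓ → 49939
emp_id=10: ✓ → 157687
emp_id=11: ✓ → 93322
ber_sum = 36666 + 135552 + 100297 + 137976 + 56400 + 98296 + 49939 + 157687 + 93322 = 866135
—
[level_sum: level between 5 and 6 or office in ('AUS', 'NYC')]
emp_id=3: ✓ → 36666
emp_id=4: ✗
emp_id=5: ✓ → 100297
emp_id=6: ✓ → 137976
emp_id=7: ✓ → 56400
emp_id=8: ✓ → 98296
emp_id=9: ✗
emp_id=10: ✓ → 157687
emp_id=11: ✗
level_sum = 36666 + 100297 + 137976 + 56400 + 98296 + 157687 = 587322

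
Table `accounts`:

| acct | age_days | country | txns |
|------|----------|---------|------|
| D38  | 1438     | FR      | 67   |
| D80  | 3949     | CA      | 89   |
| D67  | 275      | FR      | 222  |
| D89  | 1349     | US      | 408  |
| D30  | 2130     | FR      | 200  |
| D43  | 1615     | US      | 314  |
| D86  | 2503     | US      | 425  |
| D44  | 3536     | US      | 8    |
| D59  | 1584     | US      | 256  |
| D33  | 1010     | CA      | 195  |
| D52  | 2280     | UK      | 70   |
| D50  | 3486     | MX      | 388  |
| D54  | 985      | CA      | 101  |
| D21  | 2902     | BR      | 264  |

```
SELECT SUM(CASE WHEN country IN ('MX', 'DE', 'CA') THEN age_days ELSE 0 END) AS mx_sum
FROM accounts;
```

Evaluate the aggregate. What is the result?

acct=D38: ✗
acct=D80: ✓ → 3949
acct=D67: ✗
acct=D89: ✗
acct=D30: ✗
acct=D43: ✗
acct=D86: ✗
acct=D44: ✗
acct=D59: ✗
acct=D33: ✓ → 1010
acct=D52: ✗
acct=D50: ✓ → 3486
acct=D54: ✓ → 985
acct=D21: ✗
mx_sum = 3949 + 1010 + 3486 + 985 = 9430

9430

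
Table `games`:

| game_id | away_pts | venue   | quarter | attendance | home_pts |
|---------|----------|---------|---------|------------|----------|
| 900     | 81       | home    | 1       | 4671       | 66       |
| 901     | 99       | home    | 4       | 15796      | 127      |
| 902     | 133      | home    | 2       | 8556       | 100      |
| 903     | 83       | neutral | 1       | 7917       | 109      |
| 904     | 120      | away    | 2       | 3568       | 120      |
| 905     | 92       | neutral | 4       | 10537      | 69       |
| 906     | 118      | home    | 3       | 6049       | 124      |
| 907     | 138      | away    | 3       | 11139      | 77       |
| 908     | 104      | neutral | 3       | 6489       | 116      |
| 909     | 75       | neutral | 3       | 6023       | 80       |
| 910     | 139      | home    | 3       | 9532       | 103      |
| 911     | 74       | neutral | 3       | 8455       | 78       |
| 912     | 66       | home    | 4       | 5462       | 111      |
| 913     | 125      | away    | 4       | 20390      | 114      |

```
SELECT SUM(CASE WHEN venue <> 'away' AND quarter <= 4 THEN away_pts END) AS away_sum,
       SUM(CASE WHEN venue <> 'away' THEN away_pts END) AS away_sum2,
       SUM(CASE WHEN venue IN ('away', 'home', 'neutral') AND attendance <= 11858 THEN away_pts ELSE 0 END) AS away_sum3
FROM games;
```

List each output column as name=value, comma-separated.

away_sum=1064, away_sum2=1064, away_sum3=1223

[away_sum: venue <> 'away' AND quarter <= 4]
game_id=900: ✓ → 81
game_id=901: ✓ → 99
game_id=902: ✓ → 133
game_id=903: ✓ → 83
game_id=904: ✗
game_id=905: ✓ → 92
game_id=906: ✓ → 118
game_id=907: ✗
game_id=908: ✓ → 104
game_id=909: ✓ → 75
game_id=910: ✓ → 139
game_id=911: ✓ → 74
game_id=912: ✓ → 66
game_id=913: ✗
away_sum = 81 + 99 + 133 + 83 + 92 + 118 + 104 + 75 + 139 + 74 + 66 = 1064
—
[away_sum2: venue <> 'away']
game_id=900: ✓ → 81
game_id=901: ✓ → 99
game_id=902: ✓ → 133
game_id=903: ✓ → 83
game_id=904: ✗
game_id=905: ✓ → 92
game_id=906: ✓ → 118
game_id=907: ✗
game_id=908: ✓ → 104
game_id=909: ✓ → 75
game_id=910: ✓ → 139
game_id=911: ✓ → 74
game_id=912: ✓ → 66
game_id=913: ✗
away_sum2 = 81 + 99 + 133 + 83 + 92 + 118 + 104 + 75 + 139 + 74 + 66 = 1064
—
[away_sum3: venue IN ('away', 'home', 'neutral') AND attendance <= 11858]
game_id=900: ✓ → 81
game_id=901: ✗
game_id=902: ✓ → 133
game_id=903: ✓ → 83
game_id=904: ✓ → 120
game_id=905: ✓ → 92
game_id=906: ✓ → 118
game_id=907: ✓ → 138
game_id=908: ✓ → 104
game_id=909: ✓ → 75
game_id=910: ✓ → 139
game_id=911: ✓ → 74
game_id=912: ✓ → 66
game_id=913: ✗
away_sum3 = 81 + 133 + 83 + 120 + 92 + 118 + 138 + 104 + 75 + 139 + 74 + 66 = 1223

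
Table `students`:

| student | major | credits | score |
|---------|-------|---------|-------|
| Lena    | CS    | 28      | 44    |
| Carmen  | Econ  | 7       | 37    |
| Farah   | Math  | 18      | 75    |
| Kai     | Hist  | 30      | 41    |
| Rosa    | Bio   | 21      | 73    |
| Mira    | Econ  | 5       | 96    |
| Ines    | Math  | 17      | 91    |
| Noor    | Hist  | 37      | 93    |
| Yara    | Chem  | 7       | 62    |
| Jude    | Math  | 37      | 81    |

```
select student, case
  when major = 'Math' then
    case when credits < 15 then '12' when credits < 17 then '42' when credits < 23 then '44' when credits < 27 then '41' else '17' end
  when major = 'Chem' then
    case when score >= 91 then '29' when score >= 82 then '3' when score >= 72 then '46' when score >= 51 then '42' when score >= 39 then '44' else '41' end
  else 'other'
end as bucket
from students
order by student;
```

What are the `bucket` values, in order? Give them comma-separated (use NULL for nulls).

other, 44, 44, 17, other, other, other, other, other, 42

student=Carmen: major='Econ' → outer ELSE → other
student=Farah: major='Math' → inner[credits < 23] → 44
student=Ines: major='Math' → inner[credits < 23] → 44
student=Jude: major='Math' → inner[ELSE] → 17
student=Kai: major='Hist' → outer ELSE → other
student=Lena: major='CS' → outer ELSE → other
student=Mira: major='Econ' → outer ELSE → other
student=Noor: major='Hist' → outer ELSE → other
student=Rosa: major='Bio' → outer ELSE → other
student=Yara: major='Chem' → inner[score >= 51] → 42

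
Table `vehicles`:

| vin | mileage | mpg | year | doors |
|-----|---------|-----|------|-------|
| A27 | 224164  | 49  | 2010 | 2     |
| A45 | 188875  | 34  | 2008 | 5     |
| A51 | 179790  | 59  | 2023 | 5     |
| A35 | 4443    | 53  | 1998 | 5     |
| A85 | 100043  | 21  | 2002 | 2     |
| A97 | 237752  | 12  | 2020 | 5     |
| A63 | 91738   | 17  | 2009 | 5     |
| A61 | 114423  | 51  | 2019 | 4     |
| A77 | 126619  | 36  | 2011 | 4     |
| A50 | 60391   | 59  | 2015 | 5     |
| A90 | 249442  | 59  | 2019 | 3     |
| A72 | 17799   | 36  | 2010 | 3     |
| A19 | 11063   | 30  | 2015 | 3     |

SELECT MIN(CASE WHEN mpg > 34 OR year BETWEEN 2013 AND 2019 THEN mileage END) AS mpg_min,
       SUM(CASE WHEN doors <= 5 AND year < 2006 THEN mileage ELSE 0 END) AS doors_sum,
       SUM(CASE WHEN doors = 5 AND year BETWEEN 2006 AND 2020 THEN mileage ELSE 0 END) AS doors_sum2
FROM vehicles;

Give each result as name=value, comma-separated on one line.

mpg_min=4443, doors_sum=104486, doors_sum2=578756

[mpg_min: mpg > 34 OR year BETWEEN 2013 AND 2019]
vin=A27: ✓ → 224164
vin=A45: ✗
vin=A51: ✓ → 179790
vin=A35: ✓ → 4443
vin=A85: ✗
vin=A97: ✗
vin=A63: ✗
vin=A61: ✓ → 114423
vin=A77: ✓ → 126619
vin=A50: ✓ → 60391
vin=A90: ✓ → 249442
vin=A72: ✓ → 17799
vin=A19: ✓ → 11063
mpg_min = MIN(224164, 179790, 4443, 114423, 126619, 60391, 249442, 17799, 11063) = 4443
—
[doors_sum: doors <= 5 AND year < 2006]
vin=A27: ✗
vin=A45: ✗
vin=A51: ✗
vin=A35: ✓ → 4443
vin=A85: ✓ → 100043
vin=A97: ✗
vin=A63: ✗
vin=A61: ✗
vin=A77: ✗
vin=A50: ✗
vin=A90: ✗
vin=A72: ✗
vin=A19: ✗
doors_sum = 4443 + 100043 = 104486
—
[doors_sum2: doors = 5 AND year BETWEEN 2006 AND 2020]
vin=A27: ✗
vin=A45: ✓ → 188875
vin=A51: ✗
vin=A35: ✗
vin=A85: ✗
vin=A97: ✓ → 237752
vin=A63: ✓ → 91738
vin=A61: ✗
vin=A77: ✗
vin=A50: ✓ → 60391
vin=A90: ✗
vin=A72: ✗
vin=A19: ✗
doors_sum2 = 188875 + 237752 + 91738 + 60391 = 578756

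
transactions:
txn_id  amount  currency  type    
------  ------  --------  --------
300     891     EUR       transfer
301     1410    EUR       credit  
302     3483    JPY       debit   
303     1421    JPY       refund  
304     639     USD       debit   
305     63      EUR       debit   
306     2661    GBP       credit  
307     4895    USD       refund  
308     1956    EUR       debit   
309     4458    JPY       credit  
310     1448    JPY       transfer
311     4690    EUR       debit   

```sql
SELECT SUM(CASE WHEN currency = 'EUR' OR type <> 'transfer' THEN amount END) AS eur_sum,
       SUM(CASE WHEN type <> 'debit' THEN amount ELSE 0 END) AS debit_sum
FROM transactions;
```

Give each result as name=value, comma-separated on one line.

[eur_sum: currency = 'EUR' OR type <> 'transfer']
txn_id=300: ✓ → 891
txn_id=301: ✓ → 1410
txn_id=302: ✓ → 3483
txn_id=303: ✓ → 1421
txn_id=304: ✓ → 639
txn_id=305: ✓ → 63
txn_id=306: ✓ → 2661
txn_id=307: ✓ → 4895
txn_id=308: ✓ → 1956
txn_id=309: ✓ → 4458
txn_id=310: ✗
txn_id=311: ✓ → 4690
eur_sum = 891 + 1410 + 3483 + 1421 + 639 + 63 + 2661 + 4895 + 1956 + 4458 + 4690 = 26567
—
[debit_sum: type <> 'debit']
txn_id=300: ✓ → 891
txn_id=301: ✓ → 1410
txn_id=302: ✗
txn_id=303: ✓ → 1421
txn_id=304: ✗
txn_id=305: ✗
txn_id=306: ✓ → 2661
txn_id=307: ✓ → 4895
txn_id=308: ✗
txn_id=309: ✓ → 4458
txn_id=310: ✓ → 1448
txn_id=311: ✗
debit_sum = 891 + 1410 + 1421 + 2661 + 4895 + 4458 + 1448 = 17184

eur_sum=26567, debit_sum=17184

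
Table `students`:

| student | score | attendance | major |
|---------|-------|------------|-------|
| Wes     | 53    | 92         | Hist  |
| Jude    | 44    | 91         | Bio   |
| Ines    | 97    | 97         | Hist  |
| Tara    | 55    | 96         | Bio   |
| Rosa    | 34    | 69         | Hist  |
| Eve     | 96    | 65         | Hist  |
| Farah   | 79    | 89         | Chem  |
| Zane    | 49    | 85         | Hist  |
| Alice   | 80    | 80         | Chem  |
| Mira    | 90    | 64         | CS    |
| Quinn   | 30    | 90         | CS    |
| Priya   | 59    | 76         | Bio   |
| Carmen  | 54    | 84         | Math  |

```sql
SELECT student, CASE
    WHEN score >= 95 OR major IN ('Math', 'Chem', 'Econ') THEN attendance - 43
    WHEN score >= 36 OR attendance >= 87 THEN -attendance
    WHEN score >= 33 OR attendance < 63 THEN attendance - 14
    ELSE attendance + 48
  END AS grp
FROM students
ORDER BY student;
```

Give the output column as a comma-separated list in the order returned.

student=Alice: score >= 95 OR major IN ('Math', 'Chem', 'Econ') → 37
student=Carmen: score >= 95 OR major IN ('Math', 'Chem', 'Econ') → 41
student=Eve: score >= 95 OR major IN ('Math', 'Chem', 'Econ') → 22
student=Farah: score >= 95 OR major IN ('Math', 'Chem', 'Econ') → 46
student=Ines: score >= 95 OR major IN ('Math', 'Chem', 'Econ') → 54
student=Jude: score >= 36 OR attendance >= 87 → -91
student=Mira: score >= 36 OR attendance >= 87 → -64
student=Priya: score >= 36 OR attendance >= 87 → -76
student=Quinn: score >= 36 OR attendance >= 87 → -90
student=Rosa: score >= 33 OR attendance < 63 → 55
student=Tara: score >= 36 OR attendance >= 87 → -96
student=Wes: score >= 36 OR attendance >= 87 → -92
student=Zane: score >= 36 OR attendance >= 87 → -85

37, 41, 22, 46, 54, -91, -64, -76, -90, 55, -96, -92, -85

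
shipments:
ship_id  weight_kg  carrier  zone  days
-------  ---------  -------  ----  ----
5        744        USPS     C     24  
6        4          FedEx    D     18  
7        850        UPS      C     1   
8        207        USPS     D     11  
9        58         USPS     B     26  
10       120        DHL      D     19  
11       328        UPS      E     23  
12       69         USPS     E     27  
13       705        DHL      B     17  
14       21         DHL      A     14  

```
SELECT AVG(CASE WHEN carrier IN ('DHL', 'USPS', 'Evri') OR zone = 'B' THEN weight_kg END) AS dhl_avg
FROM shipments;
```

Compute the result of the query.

274.8571428571

ship_id=5: ✓ → 744
ship_id=6: ✗
ship_id=7: ✗
ship_id=8: ✓ → 207
ship_id=9: ✓ → 58
ship_id=10: ✓ → 120
ship_id=11: ✗
ship_id=12: ✓ → 69
ship_id=13: ✓ → 705
ship_id=14: ✓ → 21
dhl_avg = (744 + 207 + 58 + 120 + 69 + 705 + 21) / 7 = 274.8571428571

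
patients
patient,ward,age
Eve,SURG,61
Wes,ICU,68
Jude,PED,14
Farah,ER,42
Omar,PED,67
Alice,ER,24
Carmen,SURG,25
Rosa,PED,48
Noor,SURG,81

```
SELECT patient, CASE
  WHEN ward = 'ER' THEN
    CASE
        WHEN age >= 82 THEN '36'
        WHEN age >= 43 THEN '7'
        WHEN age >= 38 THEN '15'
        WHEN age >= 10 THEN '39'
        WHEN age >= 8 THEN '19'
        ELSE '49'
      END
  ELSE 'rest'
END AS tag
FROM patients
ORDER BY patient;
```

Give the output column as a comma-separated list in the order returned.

39, rest, rest, 15, rest, rest, rest, rest, rest

patient=Alice: ward='ER' → inner[age >= 10] → 39
patient=Carmen: ward='SURG' → outer ELSE → rest
patient=Eve: ward='SURG' → outer ELSE → rest
patient=Farah: ward='ER' → inner[age >= 38] → 15
patient=Jude: ward='PED' → outer ELSE → rest
patient=Noor: ward='SURG' → outer ELSE → rest
patient=Omar: ward='PED' → outer ELSE → rest
patient=Rosa: ward='PED' → outer ELSE → rest
patient=Wes: ward='ICU' → outer ELSE → rest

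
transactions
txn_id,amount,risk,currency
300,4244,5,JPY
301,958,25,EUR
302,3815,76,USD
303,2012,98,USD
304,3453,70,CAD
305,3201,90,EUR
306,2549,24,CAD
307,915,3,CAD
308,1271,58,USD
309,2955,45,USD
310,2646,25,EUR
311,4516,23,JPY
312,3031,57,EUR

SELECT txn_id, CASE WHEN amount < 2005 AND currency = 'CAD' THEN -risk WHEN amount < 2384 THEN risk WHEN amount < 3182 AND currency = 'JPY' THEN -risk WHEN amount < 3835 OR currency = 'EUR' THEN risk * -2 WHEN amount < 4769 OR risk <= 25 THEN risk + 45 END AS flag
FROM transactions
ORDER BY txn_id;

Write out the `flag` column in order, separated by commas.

txn_id=300: amount < 4769 OR risk <= 25 → 50
txn_id=301: amount < 2384 → 25
txn_id=302: amount < 3835 OR currency = 'EUR' → -152
txn_id=303: amount < 2384 → 98
txn_id=304: amount < 3835 OR currency = 'EUR' → -140
txn_id=305: amount < 3835 OR currency = 'EUR' → -180
txn_id=306: amount < 3835 OR currency = 'EUR' → -48
txn_id=307: amount < 2005 AND currency = 'CAD' → -3
txn_id=308: amount < 2384 → 58
txn_id=309: amount < 3835 OR currency = 'EUR' → -90
txn_id=310: amount < 3835 OR currency = 'EUR' → -50
txn_id=311: amount < 4769 OR risk <= 25 → 68
txn_id=312: amount < 3835 OR currency = 'EUR' → -114

50, 25, -152, 98, -140, -180, -48, -3, 58, -90, -50, 68, -114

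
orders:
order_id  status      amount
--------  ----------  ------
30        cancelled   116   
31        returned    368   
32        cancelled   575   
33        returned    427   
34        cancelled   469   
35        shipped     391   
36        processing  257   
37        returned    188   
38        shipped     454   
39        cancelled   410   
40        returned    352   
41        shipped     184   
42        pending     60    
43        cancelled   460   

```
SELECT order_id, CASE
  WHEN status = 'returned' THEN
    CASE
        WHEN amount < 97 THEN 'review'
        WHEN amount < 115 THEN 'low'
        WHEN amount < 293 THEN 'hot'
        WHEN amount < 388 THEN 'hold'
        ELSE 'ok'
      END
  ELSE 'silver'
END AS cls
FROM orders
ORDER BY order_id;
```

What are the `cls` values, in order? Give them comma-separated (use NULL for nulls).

silver, hold, silver, ok, silver, silver, silver, hot, silver, silver, hold, silver, silver, silver

order_id=30: status='cancelled' → outer ELSE → silver
order_id=31: status='returned' → inner[amount < 388] → hold
order_id=32: status='cancelled' → outer ELSE → silver
order_id=33: status='returned' → inner[ELSE] → ok
order_id=34: status='cancelled' → outer ELSE → silver
order_id=35: status='shipped' → outer ELSE → silver
order_id=36: status='processing' → outer ELSE → silver
order_id=37: status='returned' → inner[amount < 293] → hot
order_id=38: status='shipped' → outer ELSE → silver
order_id=39: status='cancelled' → outer ELSE → silver
order_id=40: status='returned' → inner[amount < 388] → hold
order_id=41: status='shipped' → outer ELSE → silver
order_id=42: status='pending' → outer ELSE → silver
order_id=43: status='cancelled' → outer ELSE → silver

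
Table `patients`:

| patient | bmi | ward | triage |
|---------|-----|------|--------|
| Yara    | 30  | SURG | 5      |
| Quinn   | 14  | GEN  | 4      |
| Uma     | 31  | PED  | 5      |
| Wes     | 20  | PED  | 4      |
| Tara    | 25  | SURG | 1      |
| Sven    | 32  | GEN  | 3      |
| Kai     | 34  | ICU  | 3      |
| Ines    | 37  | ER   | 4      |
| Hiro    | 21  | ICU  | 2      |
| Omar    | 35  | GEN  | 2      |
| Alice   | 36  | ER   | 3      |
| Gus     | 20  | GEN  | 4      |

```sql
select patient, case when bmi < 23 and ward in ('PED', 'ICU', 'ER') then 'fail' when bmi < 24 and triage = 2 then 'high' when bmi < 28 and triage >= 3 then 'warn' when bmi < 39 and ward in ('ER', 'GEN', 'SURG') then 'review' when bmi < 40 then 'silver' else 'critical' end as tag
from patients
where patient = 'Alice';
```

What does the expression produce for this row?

review

patient = Alice: bmi=36, ward=ER, triage=3.
bmi < 23 and ward in ('PED', 'ICU', 'ER') → false
bmi < 24 and triage = 2 → false
bmi < 28 and triage >= 3 → false
bmi < 39 and ward in ('ER', 'GEN', 'SURG') → true → review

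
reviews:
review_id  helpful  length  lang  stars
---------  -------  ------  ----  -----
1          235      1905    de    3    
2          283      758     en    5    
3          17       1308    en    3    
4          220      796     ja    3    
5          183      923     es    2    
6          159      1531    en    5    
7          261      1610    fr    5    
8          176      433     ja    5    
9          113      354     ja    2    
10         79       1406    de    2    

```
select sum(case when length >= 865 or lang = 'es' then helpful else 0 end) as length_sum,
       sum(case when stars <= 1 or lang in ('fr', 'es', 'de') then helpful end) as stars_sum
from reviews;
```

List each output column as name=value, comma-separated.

[length_sum: length >= 865 or lang = 'es']
review_id=1: ✓ → 235
review_id=2: ✗
review_id=3: ✓ → 17
review_id=4: ✗
review_id=5: ✓ → 183
review_id=6: ✓ → 159
review_id=7: ✓ → 261
review_id=8: ✗
review_id=9: ✗
review_id=10: ✓ → 79
length_sum = 235 + 17 + 183 + 159 + 261 + 79 = 934
—
[stars_sum: stars <= 1 or lang in ('fr', 'es', 'de')]
review_id=1: ✓ → 235
review_id=2: ✗
review_id=3: ✗
review_id=4: ✗
review_id=5: ✓ → 183
review_id=6: ✗
review_id=7: ✓ → 261
review_id=8: ✗
review_id=9: ✗
review_id=10: ✓ → 79
stars_sum = 235 + 183 + 261 + 79 = 758

length_sum=934, stars_sum=758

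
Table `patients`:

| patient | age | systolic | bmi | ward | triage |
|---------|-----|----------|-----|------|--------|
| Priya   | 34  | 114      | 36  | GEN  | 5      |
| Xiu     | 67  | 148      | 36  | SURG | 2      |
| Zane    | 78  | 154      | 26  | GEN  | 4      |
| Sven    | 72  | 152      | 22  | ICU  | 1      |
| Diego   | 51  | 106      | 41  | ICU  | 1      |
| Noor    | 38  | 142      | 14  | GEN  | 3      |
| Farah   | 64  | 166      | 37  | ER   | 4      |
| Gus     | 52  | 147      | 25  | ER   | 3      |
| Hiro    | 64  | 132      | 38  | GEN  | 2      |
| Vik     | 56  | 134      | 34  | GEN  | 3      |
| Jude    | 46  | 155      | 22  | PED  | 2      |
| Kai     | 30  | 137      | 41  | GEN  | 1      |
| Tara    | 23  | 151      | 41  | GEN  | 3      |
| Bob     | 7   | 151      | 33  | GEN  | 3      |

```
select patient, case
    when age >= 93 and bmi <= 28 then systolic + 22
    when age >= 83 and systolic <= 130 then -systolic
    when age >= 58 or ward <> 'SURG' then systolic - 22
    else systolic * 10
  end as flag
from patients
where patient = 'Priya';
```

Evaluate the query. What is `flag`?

92

patient = Priya: age=34, systolic=114, bmi=36, ward=GEN, triage=5.
age >= 93 and bmi <= 28 → false
age >= 83 and systolic <= 130 → false
age >= 58 or ward <> 'SURG' → true → 92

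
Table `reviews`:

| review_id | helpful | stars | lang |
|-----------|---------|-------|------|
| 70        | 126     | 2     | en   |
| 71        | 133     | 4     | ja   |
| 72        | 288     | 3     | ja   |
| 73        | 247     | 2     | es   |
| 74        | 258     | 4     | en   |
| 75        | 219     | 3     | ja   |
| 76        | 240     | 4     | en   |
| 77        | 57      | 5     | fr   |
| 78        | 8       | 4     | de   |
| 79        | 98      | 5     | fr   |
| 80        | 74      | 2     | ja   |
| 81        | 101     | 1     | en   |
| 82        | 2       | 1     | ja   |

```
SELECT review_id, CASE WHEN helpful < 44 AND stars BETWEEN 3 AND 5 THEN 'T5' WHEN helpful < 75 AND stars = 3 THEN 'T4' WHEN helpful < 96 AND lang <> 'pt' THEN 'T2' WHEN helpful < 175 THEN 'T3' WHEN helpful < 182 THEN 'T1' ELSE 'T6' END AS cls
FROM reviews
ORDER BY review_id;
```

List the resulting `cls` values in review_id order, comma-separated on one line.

review_id=70: helpful < 175 → T3
review_id=71: helpful < 175 → T3
review_id=72: ELSE → T6
review_id=73: ELSE → T6
review_id=74: ELSE → T6
review_id=75: ELSE → T6
review_id=76: ELSE → T6
review_id=77: helpful < 96 AND lang <> 'pt' → T2
review_id=78: helpful < 44 AND stars BETWEEN 3 AND 5 → T5
review_id=79: helpful < 175 → T3
review_id=80: helpful < 96 AND lang <> 'pt' → T2
review_id=81: helpful < 175 → T3
review_id=82: helpful < 96 AND lang <> 'pt' → T2

T3, T3, T6, T6, T6, T6, T6, T2, T5, T3, T2, T3, T2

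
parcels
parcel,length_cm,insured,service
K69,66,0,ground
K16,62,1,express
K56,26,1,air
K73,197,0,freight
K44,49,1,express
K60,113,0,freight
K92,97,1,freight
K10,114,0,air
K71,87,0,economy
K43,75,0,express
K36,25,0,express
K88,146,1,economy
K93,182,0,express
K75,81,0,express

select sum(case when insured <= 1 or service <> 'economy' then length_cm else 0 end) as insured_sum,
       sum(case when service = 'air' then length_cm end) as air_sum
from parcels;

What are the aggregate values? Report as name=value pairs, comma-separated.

insured_sum=1320, air_sum=140

[insured_sum: insured <= 1 or service <> 'economy']
parcel=K69: ✓ → 66
parcel=K16: ✓ → 62
parcel=K56: ✓ → 26
parcel=K73: ✓ → 197
parcel=K44: ✓ → 49
parcel=K60: ✓ → 113
parcel=K92: ✓ → 97
parcel=K10: ✓ → 114
parcel=K71: ✓ → 87
parcel=K43: ✓ → 75
parcel=K36: ✓ → 25
parcel=K88: ✓ → 146
parcel=K93: ✓ → 182
parcel=K75: ✓ → 81
insured_sum = 66 + 62 + 26 + 197 + 49 + 113 + 97 + 114 + 87 + 75 + 25 + 146 + 182 + 81 = 1320
—
[air_sum: service = 'air']
parcel=K69: ✗
parcel=K16: ✗
parcel=K56: ✓ → 26
parcel=K73: ✗
parcel=K44: ✗
parcel=K60: ✗
parcel=K92: ✗
parcel=K10: ✓ → 114
parcel=K71: ✗
parcel=K43: ✗
parcel=K36: ✗
parcel=K88: ✗
parcel=K93: ✗
parcel=K75: ✗
air_sum = 26 + 114 = 140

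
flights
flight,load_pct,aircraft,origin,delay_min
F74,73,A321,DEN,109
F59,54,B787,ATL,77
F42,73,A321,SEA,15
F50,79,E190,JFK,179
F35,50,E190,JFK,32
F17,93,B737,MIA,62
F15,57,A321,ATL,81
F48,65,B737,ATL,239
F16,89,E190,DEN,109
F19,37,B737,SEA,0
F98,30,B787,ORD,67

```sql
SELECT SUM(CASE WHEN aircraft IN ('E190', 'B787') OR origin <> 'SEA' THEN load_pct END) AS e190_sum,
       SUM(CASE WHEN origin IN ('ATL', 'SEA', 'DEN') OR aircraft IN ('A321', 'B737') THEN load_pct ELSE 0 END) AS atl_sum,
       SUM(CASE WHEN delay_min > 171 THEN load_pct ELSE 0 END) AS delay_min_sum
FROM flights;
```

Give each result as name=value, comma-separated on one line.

e190_sum=590, atl_sum=541, delay_min_sum=144

[e190_sum: aircraft IN ('E190', 'B787') OR origin <> 'SEA']
flight=F74: ✓ → 73
flight=F59: ✓ → 54
flight=F42: ✗
flight=F50: ✓ → 79
flight=F35: ✓ → 50
flight=F17: ✓ → 93
flight=F15: ✓ → 57
flight=F48: ✓ → 65
flight=F16: ✓ → 89
flight=F19: ✗
flight=F98: ✓ → 30
e190_sum = 73 + 54 + 79 + 50 + 93 + 57 + 65 + 89 + 30 = 590
—
[atl_sum: origin IN ('ATL', 'SEA', 'DEN') OR aircraft IN ('A321', 'B737')]
flight=F74: ✓ → 73
flight=F59: ✓ → 54
flight=F42: ✓ → 73
flight=F50: ✗
flight=F35: ✗
flight=F17: ✓ → 93
flight=F15: ✓ → 57
flight=F48: ✓ → 65
flight=F16: ✓ → 89
flight=F19: ✓ → 37
flight=F98: ✗
atl_sum = 73 + 54 + 73 + 93 + 57 + 65 + 89 + 37 = 541
—
[delay_min_sum: delay_min > 171]
flight=F74: ✗
flight=F59: ✗
flight=F42: ✗
flight=F50: ✓ → 79
flight=F35: ✗
flight=F17: ✗
flight=F15: ✗
flight=F48: ✓ → 65
flight=F16: ✗
flight=F19: ✗
flight=F98: ✗
delay_min_sum = 79 + 65 = 144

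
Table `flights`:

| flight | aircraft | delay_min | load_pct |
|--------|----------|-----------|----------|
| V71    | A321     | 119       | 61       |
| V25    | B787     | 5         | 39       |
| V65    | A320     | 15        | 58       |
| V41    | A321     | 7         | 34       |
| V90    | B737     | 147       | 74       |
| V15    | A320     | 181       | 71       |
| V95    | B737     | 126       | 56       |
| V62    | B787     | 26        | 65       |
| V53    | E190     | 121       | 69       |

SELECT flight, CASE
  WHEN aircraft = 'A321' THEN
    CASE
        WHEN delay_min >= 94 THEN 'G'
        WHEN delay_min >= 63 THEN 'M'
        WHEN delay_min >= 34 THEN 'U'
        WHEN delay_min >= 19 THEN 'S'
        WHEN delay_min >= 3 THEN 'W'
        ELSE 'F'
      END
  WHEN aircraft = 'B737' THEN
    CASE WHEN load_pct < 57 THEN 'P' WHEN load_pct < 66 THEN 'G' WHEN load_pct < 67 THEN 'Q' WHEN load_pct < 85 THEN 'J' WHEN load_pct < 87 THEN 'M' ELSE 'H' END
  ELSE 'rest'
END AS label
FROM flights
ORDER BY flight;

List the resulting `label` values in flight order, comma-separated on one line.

rest, rest, W, rest, rest, rest, G, J, P

flight=V15: aircraft='A320' → outer ELSE → rest
flight=V25: aircraft='B787' → outer ELSE → rest
flight=V41: aircraft='A321' → inner[delay_min >= 3] → W
flight=V53: aircraft='E190' → outer ELSE → rest
flight=V62: aircraft='B787' → outer ELSE → rest
flight=V65: aircraft='A320' → outer ELSE → rest
flight=V71: aircraft='A321' → inner[delay_min >= 94] → G
flight=V90: aircraft='B737' → inner[load_pct < 85] → J
flight=V95: aircraft='B737' → inner[load_pct < 57] → P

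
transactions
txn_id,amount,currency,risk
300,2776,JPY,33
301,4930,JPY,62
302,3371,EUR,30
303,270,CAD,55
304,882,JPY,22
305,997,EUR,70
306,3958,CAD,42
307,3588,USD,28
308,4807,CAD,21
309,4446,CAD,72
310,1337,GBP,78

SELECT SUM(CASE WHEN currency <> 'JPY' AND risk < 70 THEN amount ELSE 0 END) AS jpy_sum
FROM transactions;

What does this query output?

15994

txn_id=300: ✗
txn_id=301: ✗
txn_id=302: ✓ → 3371
txn_id=303: ✓ → 270
txn_id=304: ✗
txn_id=305: ✗
txn_id=306: ✓ → 3958
txn_id=307: ✓ → 3588
txn_id=308: ✓ → 4807
txn_id=309: ✗
txn_id=310: ✗
jpy_sum = 3371 + 270 + 3958 + 3588 + 4807 = 15994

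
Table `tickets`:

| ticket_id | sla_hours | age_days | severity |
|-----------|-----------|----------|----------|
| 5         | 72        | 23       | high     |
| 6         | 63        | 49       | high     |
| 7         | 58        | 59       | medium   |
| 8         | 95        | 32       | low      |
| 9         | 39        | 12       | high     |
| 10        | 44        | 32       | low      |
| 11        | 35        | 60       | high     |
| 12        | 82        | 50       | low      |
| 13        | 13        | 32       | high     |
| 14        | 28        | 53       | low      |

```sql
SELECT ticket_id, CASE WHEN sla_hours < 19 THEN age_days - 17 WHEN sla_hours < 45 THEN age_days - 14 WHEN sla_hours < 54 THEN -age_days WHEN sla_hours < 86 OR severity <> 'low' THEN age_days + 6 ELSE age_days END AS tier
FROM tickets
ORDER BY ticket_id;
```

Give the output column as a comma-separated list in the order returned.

29, 55, 65, 32, -2, 18, 46, 56, 15, 39

ticket_id=5: sla_hours < 86 OR severity <> 'low' → 29
ticket_id=6: sla_hours < 86 OR severity <> 'low' → 55
ticket_id=7: sla_hours < 86 OR severity <> 'low' → 65
ticket_id=8: ELSE → 32
ticket_id=9: sla_hours < 45 → -2
ticket_id=10: sla_hours < 45 → 18
ticket_id=11: sla_hours < 45 → 46
ticket_id=12: sla_hours < 86 OR severity <> 'low' → 56
ticket_id=13: sla_hours < 19 → 15
ticket_id=14: sla_hours < 45 → 39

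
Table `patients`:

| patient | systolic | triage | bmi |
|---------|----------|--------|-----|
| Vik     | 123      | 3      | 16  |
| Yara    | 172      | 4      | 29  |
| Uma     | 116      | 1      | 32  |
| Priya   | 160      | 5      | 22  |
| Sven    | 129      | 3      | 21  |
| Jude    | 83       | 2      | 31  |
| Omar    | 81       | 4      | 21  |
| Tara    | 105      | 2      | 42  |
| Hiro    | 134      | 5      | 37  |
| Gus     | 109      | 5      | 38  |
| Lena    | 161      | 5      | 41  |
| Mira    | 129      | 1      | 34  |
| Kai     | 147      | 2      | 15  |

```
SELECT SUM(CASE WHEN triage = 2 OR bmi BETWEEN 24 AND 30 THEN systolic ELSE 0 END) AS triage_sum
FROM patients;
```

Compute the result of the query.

507

patient=Vik: ✗
patient=Yara: ✓ → 172
patient=Uma: ✗
patient=Priya: ✗
patient=Sven: ✗
patient=Jude: ✓ → 83
patient=Omar: ✗
patient=Tara: ✓ → 105
patient=Hiro: ✗
patient=Gus: ✗
patient=Lena: ✗
patient=Mira: ✗
patient=Kai: ✓ → 147
triage_sum = 172 + 83 + 105 + 147 = 507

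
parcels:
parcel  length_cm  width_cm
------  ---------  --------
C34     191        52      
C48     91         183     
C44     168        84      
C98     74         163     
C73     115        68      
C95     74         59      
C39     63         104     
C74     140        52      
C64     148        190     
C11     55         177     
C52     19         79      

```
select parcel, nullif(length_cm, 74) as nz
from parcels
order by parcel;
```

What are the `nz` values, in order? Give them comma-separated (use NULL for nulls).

55, 191, 63, 168, 91, 19, 148, 115, 140, NULL, NULL

parcel=C11: length_cm=55 vs 74: differ → 55
parcel=C34: length_cm=191 vs 74: differ → 191
parcel=C39: length_cm=63 vs 74: differ → 63
parcel=C44: length_cm=168 vs 74: differ → 168
parcel=C48: length_cm=91 vs 74: differ → 91
parcel=C52: length_cm=19 vs 74: differ → 19
parcel=C64: length_cm=148 vs 74: differ → 148
parcel=C73: length_cm=115 vs 74: differ → 115
parcel=C74: length_cm=140 vs 74: differ → 140
parcel=C95: length_cm=74 vs 74: equal → NULL
parcel=C98: length_cm=74 vs 74: equal → NULL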